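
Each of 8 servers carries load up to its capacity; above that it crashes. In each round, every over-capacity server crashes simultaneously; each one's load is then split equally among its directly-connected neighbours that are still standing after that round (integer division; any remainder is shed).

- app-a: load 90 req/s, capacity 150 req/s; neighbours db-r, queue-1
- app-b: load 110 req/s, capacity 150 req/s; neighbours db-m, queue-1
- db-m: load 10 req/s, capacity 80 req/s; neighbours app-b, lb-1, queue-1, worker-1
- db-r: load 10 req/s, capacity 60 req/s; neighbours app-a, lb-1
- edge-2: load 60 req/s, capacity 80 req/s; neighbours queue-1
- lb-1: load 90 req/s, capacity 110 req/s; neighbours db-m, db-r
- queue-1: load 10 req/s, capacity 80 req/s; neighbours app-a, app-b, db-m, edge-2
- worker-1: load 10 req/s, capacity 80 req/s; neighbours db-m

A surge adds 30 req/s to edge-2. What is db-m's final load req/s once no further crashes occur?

43

Round 1 — edge-2 at 90 > 80. edge-2 crashes.
  edge-2 sheds 90 req/s to queue-1: 90 each.
    queue-1: 10+90 = 100 > 80
Round 2 — queue-1 crashes.
  queue-1 sheds 100 req/s to app-a, app-b, db-m: 33 each (1 lost).
    app-a: 90+33 = 123 ≤ 150
    app-b: 110+33 = 143 ≤ 150
    db-m: 10+33 = 43 ≤ 80
No further crashes.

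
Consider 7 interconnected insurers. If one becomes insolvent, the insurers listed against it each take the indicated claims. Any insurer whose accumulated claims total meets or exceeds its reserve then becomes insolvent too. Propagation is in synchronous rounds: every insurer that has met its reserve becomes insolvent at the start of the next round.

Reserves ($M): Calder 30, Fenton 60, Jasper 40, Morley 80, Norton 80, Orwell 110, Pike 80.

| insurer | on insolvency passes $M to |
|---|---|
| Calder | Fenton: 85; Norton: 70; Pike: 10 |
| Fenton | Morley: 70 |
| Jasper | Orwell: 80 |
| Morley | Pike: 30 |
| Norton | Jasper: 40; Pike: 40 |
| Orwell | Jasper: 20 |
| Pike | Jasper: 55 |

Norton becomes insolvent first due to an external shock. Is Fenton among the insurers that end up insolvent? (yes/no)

no

Round 1 — Norton becomes insolvent (initial).
  Jasper: +40 → 40 ≥ 40
  Pike: +40 → 40 < 80
Round 2 — Jasper becomes insolvent.
  Orwell: +80 → 80 < 110
No further insolvencies.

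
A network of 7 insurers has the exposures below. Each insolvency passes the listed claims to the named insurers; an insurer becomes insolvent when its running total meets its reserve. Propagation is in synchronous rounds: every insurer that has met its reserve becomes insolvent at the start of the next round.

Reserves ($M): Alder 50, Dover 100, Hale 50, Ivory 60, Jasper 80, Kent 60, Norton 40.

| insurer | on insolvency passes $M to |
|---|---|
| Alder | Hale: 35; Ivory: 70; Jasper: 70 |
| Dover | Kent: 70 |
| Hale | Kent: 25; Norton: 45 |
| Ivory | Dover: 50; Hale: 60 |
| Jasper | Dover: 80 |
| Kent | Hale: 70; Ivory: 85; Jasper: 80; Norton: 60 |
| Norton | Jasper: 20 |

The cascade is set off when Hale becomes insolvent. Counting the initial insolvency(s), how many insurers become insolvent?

Round 1 — Hale becomes insolvent (initial).
  Kent: +25 → 25 < 60
  Norton: +45 → 45 ≥ 40
Round 2 — Norton becomes insolvent.
  Jasper: +20 → 20 < 80
No further insolvencies.

2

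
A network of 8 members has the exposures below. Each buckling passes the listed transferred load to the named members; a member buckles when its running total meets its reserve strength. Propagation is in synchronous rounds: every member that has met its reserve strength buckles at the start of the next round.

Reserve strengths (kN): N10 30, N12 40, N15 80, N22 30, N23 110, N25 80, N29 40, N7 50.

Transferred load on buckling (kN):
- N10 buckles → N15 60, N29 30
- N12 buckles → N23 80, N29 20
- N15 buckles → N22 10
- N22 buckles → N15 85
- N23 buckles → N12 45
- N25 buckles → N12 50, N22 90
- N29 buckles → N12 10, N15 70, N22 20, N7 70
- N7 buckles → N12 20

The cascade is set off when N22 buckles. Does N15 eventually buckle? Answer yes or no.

Round 1 — N22 buckles (initial).
  N15: +85 → 85 ≥ 80
Round 2 — N15 buckles.
No further bucklings.

yes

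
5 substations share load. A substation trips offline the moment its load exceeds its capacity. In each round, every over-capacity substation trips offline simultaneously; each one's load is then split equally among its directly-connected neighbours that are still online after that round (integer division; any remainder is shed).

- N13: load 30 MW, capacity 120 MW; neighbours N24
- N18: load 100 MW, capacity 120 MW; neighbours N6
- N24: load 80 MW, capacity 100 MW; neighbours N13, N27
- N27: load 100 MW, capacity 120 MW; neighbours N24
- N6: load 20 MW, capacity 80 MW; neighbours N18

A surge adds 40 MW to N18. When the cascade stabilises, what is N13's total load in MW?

Round 1 — N18 at 140 > 120. N18 trips offline.
  N18 sheds 140 MW to N6: 140 each.
    N6: 20+140 = 160 > 80
Round 2 — N6 trips offline.
  N6 sheds 160 MW: no online neighbours, lost.
No further trips.

30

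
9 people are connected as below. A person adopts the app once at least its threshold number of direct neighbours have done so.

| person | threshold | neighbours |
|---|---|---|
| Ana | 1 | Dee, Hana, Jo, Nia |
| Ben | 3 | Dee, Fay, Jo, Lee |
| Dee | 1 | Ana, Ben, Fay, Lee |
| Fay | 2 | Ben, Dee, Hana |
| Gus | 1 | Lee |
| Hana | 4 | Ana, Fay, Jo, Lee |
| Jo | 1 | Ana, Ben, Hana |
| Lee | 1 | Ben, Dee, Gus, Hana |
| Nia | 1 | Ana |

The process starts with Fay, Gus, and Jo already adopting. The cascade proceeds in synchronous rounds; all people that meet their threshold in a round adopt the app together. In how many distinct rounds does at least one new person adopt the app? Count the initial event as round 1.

Round 1 — Fay, Gus, Jo adopt the app (initial).
Round 2 — checking thresholds:
  Ana: 1 of 4 neighbours ≥ 1, adopts the app.
  Ben: 2 of 4 neighbours < 3, not yet.
  Dee: 1 of 4 neighbours ≥ 1, adopts the app.
  Hana: 2 of 4 neighbours < 4, not yet.
  Lee: 1 of 4 neighbours ≥ 1, adopts the app.
Round 3 — checking thresholds:
  Ben: 4 of 4 neighbours ≥ 3, adopts the app.
  Hana: 4 of 4 neighbours ≥ 4, adopts the app.
  Nia: 1 of 1 neighbours ≥ 1, adopts the app.
Round 4 — no new adoptions; cascade stops.

3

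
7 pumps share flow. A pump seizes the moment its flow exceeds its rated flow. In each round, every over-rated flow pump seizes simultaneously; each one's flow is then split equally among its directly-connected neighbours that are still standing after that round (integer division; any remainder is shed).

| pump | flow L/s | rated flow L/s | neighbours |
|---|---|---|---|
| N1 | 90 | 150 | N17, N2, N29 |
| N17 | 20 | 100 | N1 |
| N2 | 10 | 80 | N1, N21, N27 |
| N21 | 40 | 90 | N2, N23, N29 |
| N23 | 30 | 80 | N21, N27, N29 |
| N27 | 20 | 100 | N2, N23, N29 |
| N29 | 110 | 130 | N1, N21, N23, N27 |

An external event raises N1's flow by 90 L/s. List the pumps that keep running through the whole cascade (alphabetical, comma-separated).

N17

Round 1 — N1 at 180 > 150. N1 seizes.
  N1 sheds 180 L/s to N17, N2, N29: 60 each.
    N17: 20+60 = 80 ≤ 100
    N2: 10+60 = 70 ≤ 80
    N29: 110+60 = 170 > 130
Round 2 — N29 seizes.
  N29 sheds 170 L/s to N21, N23, N27: 56 each (2 lost).
    N21: 40+56 = 96 > 90
    N23: 30+56 = 86 > 80
    N27: 20+56 = 76 ≤ 100
Round 3 — N21, N23 seize.
  N21 sheds 96 L/s to N2: 96 each.
    N2: 70+96 = 166 > 80
  N23 sheds 86 L/s to N27: 86 each.
    N27: 76+86 = 162 > 100
Round 4 — N2, N27 seize.
  N2 sheds 166 L/s: no online neighbours, lost.
  N27 sheds 162 L/s: no online neighbours, lost.
No further seizures.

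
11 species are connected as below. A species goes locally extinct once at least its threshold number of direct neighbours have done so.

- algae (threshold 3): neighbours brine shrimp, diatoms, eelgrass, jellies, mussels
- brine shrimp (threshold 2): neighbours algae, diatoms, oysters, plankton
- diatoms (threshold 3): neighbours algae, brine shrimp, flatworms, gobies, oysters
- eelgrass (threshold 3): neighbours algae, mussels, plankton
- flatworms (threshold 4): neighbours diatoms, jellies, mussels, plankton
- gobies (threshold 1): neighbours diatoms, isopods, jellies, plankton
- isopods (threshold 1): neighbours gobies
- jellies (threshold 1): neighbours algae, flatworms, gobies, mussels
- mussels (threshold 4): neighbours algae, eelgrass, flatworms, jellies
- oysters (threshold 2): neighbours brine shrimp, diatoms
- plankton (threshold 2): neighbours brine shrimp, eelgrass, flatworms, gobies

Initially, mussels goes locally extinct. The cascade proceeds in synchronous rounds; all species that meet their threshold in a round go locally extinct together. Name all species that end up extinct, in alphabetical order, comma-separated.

gobies, isopods, jellies, mussels

Round 1 — mussels goes locally extinct (initial).
Round 2 — checking thresholds:
  algae: 1 of 5 neighbours < 3, holds.
  eelgrass: 1 of 3 neighbours < 3, holds.
  flatworms: 1 of 4 neighbours < 4, holds.
  jellies: 1 of 4 neighbours ≥ 1, goes locally extinct.
Round 3 — checking thresholds:
  algae: 2 of 5 neighbours < 3, holds.
  eelgrass: 1 of 3 neighbours < 3, holds.
  flatworms: 2 of 4 neighbours < 4, holds.
  gobies: 1 of 4 neighbours ≥ 1, goes locally extinct.
Round 4 — checking thresholds:
  algae: 2 of 5 neighbours < 3, holds.
  diatoms: 1 of 5 neighbours < 3, holds.
  eelgrass: 1 of 3 neighbours < 3, holds.
  flatworms: 2 of 4 neighbours < 4, holds.
  isopods: 1 of 1 neighbours ≥ 1, goes locally extinct.
  plankton: 1 of 4 neighbours < 2, holds.
Round 5 — no new extinctions; cascade stops.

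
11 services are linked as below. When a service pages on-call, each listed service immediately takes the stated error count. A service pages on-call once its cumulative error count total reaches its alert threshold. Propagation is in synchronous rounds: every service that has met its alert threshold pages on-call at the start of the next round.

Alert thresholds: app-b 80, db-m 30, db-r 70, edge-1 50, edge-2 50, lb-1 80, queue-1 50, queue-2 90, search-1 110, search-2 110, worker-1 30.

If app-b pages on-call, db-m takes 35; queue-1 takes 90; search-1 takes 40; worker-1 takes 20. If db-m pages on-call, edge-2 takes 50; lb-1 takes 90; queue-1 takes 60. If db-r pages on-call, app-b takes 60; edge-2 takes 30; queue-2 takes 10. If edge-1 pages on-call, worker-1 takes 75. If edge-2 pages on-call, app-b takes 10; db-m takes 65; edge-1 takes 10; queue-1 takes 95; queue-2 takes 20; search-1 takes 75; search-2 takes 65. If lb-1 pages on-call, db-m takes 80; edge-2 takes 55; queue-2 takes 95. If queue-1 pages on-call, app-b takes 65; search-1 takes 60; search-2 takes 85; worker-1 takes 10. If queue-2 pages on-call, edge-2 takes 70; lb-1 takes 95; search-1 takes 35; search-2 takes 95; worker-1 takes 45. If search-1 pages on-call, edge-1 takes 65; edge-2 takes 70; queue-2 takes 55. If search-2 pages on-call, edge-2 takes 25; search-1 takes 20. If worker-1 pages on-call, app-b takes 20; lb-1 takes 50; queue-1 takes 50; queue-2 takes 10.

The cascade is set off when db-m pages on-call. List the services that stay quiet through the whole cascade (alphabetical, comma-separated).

db-r

Round 1 — db-m pages on-call (initial).
  edge-2: +50 → 50 ≥ 50
  lb-1: +90 → 90 ≥ 80
  queue-1: +60 → 60 ≥ 50
Round 2 — edge-2, lb-1, queue-1 page on-call.
  app-b: +10+65 → 75 < 80
  edge-1: +10 → 10 < 50
  queue-2: +20+95 → 115 ≥ 90
  search-1: +75+60 → 135 ≥ 110
  search-2: +65+85 → 150 ≥ 110
  worker-1: +10 → 10 < 30
Round 3 — queue-2, search-1, search-2 page on-call.
  edge-1: +65 → 75 ≥ 50
  worker-1: +45 → 55 ≥ 30
Round 4 — edge-1, worker-1 page on-call.
  app-b: +20 → 95 ≥ 80
Round 5 — app-b pages on-call.
No further pages.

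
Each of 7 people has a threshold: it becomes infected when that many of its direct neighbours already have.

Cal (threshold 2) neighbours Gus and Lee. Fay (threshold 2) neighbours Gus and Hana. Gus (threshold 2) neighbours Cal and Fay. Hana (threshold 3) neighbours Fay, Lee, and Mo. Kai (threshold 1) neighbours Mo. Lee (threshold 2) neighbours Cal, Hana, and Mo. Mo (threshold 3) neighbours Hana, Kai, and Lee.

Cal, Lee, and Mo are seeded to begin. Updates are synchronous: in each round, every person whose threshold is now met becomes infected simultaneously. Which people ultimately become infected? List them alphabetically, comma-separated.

Round 1 — Cal, Lee, Mo become infected (initial).
Round 2 — checking thresholds:
  Gus: 1 of 2 neighbours < 2, holds.
  Hana: 2 of 3 neighbours < 3, holds.
  Kai: 1 of 1 neighbours ≥ 1, becomes infected.
Round 3 — no new infections; cascade stops.

Cal, Kai, Lee, Mo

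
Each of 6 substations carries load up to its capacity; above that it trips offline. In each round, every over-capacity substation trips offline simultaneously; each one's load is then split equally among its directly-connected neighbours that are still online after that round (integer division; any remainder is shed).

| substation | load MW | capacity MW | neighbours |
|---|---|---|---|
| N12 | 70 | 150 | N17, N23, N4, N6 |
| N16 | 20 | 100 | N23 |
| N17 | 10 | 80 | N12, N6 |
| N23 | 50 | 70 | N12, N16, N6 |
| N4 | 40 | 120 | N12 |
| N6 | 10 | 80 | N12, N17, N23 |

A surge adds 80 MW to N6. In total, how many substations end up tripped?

Round 1 — N6 at 90 > 80. N6 trips offline.
  N6 sheds 90 MW to N12, N17, N23: 30 each.
    N12: 70+30 = 100 ≤ 150
    N17: 10+30 = 40 ≤ 80
    N23: 50+30 = 80 > 70
Round 2 — N23 trips offline.
  N23 sheds 80 MW to N12, N16: 40 each.
    N12: 100+40 = 140 ≤ 150
    N16: 20+40 = 60 ≤ 100
No further trips.

2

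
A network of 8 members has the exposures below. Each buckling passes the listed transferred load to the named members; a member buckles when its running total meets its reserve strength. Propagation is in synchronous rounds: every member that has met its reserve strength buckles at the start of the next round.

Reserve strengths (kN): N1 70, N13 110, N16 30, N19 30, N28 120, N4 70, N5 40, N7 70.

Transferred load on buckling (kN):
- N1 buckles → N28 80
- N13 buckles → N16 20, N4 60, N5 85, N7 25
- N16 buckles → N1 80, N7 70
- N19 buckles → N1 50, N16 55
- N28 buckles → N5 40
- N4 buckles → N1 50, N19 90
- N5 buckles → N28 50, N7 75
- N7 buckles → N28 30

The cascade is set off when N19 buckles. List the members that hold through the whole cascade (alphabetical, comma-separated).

Round 1 — N19 buckles (initial).
  N1: +50 → 50 < 70
  N16: +55 → 55 ≥ 30
Round 2 — N16 buckles.
  N1: +80 → 130 ≥ 70
  N7: +70 → 70 ≥ 70
Round 3 — N1, N7 buckle.
  N28: +80+30 → 110 < 120
No further bucklings.

N13, N28, N4, N5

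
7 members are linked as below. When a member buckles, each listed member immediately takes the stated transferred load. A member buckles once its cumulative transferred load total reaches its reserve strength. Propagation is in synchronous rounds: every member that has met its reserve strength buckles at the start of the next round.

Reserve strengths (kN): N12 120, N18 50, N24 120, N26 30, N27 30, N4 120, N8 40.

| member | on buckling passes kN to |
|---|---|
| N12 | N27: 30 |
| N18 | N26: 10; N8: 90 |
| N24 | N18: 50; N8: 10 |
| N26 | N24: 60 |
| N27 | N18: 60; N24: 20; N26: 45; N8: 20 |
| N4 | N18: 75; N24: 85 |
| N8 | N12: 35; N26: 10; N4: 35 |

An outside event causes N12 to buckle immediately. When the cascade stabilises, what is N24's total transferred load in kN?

Round 1 — N12 buckles (initial).
  N27: +30 → 30 ≥ 30
Round 2 — N27 buckles.
  N18: +60 → 60 ≥ 50
  N24: +20 → 20 < 120
  N26: +45 → 45 ≥ 30
  N8: +20 → 20 < 40
Round 3 — N18, N26 buckle.
  N24: +60 → 80 < 120
  N8: +90 → 110 ≥ 40
Round 4 — N8 buckles.
  N4: +35 → 35 < 120
No further bucklings.

80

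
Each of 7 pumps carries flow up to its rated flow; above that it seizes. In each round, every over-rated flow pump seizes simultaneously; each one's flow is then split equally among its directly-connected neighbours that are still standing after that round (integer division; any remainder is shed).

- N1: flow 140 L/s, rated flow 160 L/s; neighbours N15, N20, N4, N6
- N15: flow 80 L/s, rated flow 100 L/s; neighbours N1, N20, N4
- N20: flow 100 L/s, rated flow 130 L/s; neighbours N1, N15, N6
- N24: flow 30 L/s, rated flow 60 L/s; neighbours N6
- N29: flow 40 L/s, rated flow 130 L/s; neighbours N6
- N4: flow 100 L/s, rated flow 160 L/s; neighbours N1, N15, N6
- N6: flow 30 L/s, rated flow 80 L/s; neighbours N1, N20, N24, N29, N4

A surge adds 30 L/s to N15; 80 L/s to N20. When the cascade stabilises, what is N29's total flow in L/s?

Round 1 — N15 at 110 > 100; N20 at 180 > 130. N15, N20 seize.
  N15 sheds 110 L/s to N1, N4: 55 each.
    N1: 140+55 = 195 > 160
    N4: 100+55 = 155 ≤ 160
  N20 sheds 180 L/s to N1, N6: 90 each.
    N1: 195+90 = 285 > 160
    N6: 30+90 = 120 > 80
Round 2 — N1, N6 seize.
  N1 sheds 285 L/s to N4: 285 each.
    N4: 155+285 = 440 > 160
  N6 sheds 120 L/s to N24, N29, N4: 40 each.
    N24: 30+40 = 70 > 60
    N29: 40+40 = 80 ≤ 130
    N4: 440+40 = 480 > 160
Round 3 — N24, N4 seize.
  N24 sheds 70 L/s: no online neighbours, lost.
  N4 sheds 480 L/s: no online neighbours, lost.
No further seizures.

80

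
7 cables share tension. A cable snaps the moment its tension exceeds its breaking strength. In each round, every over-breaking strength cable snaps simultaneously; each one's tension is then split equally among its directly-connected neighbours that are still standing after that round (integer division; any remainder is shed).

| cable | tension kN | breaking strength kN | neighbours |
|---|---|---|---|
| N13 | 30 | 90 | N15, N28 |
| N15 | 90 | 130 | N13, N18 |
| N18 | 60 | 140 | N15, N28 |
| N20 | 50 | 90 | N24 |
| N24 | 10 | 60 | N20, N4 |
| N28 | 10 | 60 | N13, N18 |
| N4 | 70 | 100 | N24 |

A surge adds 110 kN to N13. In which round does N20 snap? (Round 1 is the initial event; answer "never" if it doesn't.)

Round 1 — N13 at 140 > 90. N13 snaps.
  N13 sheds 140 kN to N15, N28: 70 each.
    N15: 90+70 = 160 > 130
    N28: 10+70 = 80 > 60
Round 2 — N15, N28 snap.
  N15 sheds 160 kN to N18: 160 each.
    N18: 60+160 = 220 > 140
  N28 sheds 80 kN to N18: 80 each.
    N18: 220+80 = 300 > 140
Round 3 — N18 snaps.
  N18 sheds 300 kN: no online neighbours, lost.
No further breaks.

never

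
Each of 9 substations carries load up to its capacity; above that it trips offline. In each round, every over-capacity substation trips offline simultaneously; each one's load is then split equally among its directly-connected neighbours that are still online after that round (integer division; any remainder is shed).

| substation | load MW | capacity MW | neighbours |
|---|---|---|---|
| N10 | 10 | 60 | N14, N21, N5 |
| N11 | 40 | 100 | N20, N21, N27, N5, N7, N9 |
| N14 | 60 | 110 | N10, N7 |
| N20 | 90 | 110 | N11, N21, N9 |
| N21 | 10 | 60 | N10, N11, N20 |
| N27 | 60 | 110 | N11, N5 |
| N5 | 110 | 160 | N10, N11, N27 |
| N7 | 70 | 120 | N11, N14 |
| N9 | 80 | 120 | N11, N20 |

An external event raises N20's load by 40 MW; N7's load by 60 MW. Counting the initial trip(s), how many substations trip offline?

9

Round 1 — N20 at 130 > 110; N7 at 130 > 120. N20, N7 trip offline.
  N20 sheds 130 MW to N11, N21, N9: 43 each (1 lost).
    N11: 40+43 = 83 ≤ 100
    N21: 10+43 = 53 ≤ 60
    N9: 80+43 = 123 > 120
  N7 sheds 130 MW to N11, N14: 65 each.
    N11: 83+65 = 148 > 100
    N14: 60+65 = 125 > 110
Round 2 — N11, N14, N9 trip offline.
  N11 sheds 148 MW to N21, N27, N5: 49 each (1 lost).
    N21: 53+49 = 102 > 60
    N27: 60+49 = 109 ≤ 110
    N5: 110+49 = 159 ≤ 160
  N14 sheds 125 MW to N10: 125 each.
    N10: 10+125 = 135 > 60
  N9 sheds 123 MW: no online neighbours, lost.
Round 3 — N10, N21 trip offline.
  N10 sheds 135 MW to N5: 135 each.
    N5: 159+135 = 294 > 160
  N21 sheds 102 MW: no online neighbours, lost.
Round 4 — N5 trips offline.
  N5 sheds 294 MW to N27: 294 each.
    N27: 109+294 = 403 > 110
Round 5 — N27 trips offline.
  N27 sheds 403 MW: no online neighbours, lost.
No further trips.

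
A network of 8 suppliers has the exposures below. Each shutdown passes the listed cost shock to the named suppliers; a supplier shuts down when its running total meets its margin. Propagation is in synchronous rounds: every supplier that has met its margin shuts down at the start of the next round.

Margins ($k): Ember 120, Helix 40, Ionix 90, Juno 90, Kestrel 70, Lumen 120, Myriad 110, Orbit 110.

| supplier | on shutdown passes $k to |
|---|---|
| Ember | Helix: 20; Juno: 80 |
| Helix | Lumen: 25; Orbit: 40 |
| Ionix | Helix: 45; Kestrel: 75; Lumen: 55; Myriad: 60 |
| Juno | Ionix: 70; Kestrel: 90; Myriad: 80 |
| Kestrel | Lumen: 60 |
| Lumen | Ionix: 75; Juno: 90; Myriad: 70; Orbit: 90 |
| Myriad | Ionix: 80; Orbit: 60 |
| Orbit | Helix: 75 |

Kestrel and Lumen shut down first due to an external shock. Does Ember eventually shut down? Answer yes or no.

Round 1 — Kestrel, Lumen shut down (initial).
  Ionix: +75 → 75 < 90
  Juno: +90 → 90 ≥ 90
  Myriad: +70 → 70 < 110
  Orbit: +90 → 90 < 110
Round 2 — Juno shuts down.
  Ionix: +70 → 145 ≥ 90
  Myriad: +80 → 150 ≥ 110
Round 3 — Ionix, Myriad shut down.
  Helix: +45 → 45 ≥ 40
  Orbit: +60 → 150 ≥ 110
Round 4 — Helix, Orbit shut down.
No further shutdowns.

no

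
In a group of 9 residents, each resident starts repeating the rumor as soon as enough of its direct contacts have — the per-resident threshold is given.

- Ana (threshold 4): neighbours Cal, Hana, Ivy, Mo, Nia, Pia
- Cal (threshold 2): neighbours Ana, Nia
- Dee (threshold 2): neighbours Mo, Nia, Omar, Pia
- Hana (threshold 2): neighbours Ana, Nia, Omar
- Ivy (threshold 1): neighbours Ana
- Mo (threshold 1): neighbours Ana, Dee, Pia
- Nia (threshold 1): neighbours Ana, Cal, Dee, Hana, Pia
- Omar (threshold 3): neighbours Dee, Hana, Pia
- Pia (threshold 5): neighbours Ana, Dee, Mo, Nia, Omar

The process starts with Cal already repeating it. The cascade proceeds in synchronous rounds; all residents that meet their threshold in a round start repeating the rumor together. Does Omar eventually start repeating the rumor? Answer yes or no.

Round 1 — Cal starts repeating the rumor (initial).
Round 2 — checking thresholds:
  Ana: 1 of 6 neighbours < 4, holds.
  Nia: 1 of 5 neighbours ≥ 1, starts repeating the rumor.
Round 3 — no new spreads; cascade stops.

no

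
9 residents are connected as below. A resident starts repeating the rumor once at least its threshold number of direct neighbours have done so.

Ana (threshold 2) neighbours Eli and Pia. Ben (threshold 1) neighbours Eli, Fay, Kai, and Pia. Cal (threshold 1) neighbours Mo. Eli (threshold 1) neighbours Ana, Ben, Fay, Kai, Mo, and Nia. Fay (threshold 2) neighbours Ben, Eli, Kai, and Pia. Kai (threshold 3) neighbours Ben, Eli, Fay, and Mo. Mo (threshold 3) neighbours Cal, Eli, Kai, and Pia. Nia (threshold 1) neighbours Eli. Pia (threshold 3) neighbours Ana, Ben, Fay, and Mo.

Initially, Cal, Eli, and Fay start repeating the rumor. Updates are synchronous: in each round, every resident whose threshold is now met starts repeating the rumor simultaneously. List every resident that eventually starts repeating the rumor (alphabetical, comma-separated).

Round 1 — Cal, Eli, Fay start repeating the rumor (initial).
Round 2 — checking thresholds:
  Ana: 1 of 2 neighbours < 2, holds.
  Ben: 2 of 4 neighbours ≥ 1, starts repeating the rumor.
  Kai: 2 of 4 neighbours < 3, holds.
  Mo: 2 of 4 neighbours < 3, holds.
  Nia: 1 of 1 neighbours ≥ 1, starts repeating the rumor.
  Pia: 1 of 4 neighbours < 3, holds.
Round 3 — checking thresholds:
  Ana: 1 of 2 neighbours < 2, holds.
  Kai: 3 of 4 neighbours ≥ 3, starts repeating the rumor.
  Mo: 2 of 4 neighbours < 3, holds.
  Pia: 2 of 4 neighbours < 3, holds.
Round 4 — checking thresholds:
  Ana: 1 of 2 neighbours < 2, holds.
  Mo: 3 of 4 neighbours ≥ 3, starts repeating the rumor.
  Pia: 2 of 4 neighbours < 3, holds.
Round 5 — checking thresholds:
  Ana: 1 of 2 neighbours < 2, holds.
  Pia: 3 of 4 neighbours ≥ 3, starts repeating the rumor.
Round 6 — checking thresholds:
  Ana: 2 of 2 neighbours ≥ 2, starts repeating the rumor.
Round 7 — no new spreads; cascade stops.

Ana, Ben, Cal, Eli, Fay, Kai, Mo, Nia, Pia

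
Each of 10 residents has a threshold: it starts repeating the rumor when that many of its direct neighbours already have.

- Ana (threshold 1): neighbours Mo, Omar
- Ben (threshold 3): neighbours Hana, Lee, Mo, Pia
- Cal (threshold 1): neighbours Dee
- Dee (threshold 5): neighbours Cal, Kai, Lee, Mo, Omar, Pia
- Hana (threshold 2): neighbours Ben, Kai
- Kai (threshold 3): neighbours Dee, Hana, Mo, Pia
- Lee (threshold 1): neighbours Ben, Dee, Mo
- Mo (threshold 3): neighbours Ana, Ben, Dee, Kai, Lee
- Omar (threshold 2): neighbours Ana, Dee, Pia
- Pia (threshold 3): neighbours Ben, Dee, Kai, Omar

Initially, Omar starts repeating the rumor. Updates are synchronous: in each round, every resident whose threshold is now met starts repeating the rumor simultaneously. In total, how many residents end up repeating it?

2

Round 1 — Omar starts repeating the rumor (initial).
Round 2 — checking thresholds:
  Ana: 1 of 2 neighbours ≥ 1, starts repeating the rumor.
  Dee: 1 of 6 neighbours < 5, below threshold.
  Pia: 1 of 4 neighbours < 3, below threshold.
Round 3 — no new spreads; cascade stops.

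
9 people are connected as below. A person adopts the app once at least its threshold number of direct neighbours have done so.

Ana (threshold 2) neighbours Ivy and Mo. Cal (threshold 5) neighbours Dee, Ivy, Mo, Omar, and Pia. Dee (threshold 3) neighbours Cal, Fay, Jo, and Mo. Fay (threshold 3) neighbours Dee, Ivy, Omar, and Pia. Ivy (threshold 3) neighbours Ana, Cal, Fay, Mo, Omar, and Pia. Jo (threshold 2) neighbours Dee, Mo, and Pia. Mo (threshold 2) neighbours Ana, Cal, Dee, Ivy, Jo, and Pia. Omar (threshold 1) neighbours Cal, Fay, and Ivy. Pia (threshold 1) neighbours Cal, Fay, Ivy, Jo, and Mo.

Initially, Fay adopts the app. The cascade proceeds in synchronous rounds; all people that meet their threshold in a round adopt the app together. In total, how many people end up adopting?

9

Round 1 — Fay adopts the app (initial).
Round 2 — checking thresholds:
  Dee: 1 of 4 neighbours < 3, below threshold.
  Ivy: 1 of 6 neighbours < 3, below threshold.
  Omar: 1 of 3 neighbours ≥ 1, adopts the app.
  Pia: 1 of 5 neighbours ≥ 1, adopts the app.
Round 3 — checking thresholds:
  Cal: 2 of 5 neighbours < 5, below threshold.
  Dee: 1 of 4 neighbours < 3, below threshold.
  Ivy: 3 of 6 neighbours ≥ 3, adopts the app.
  Jo: 1 of 3 neighbours < 2, below threshold.
  Mo: 1 of 6 neighbours < 2, below threshold.
Round 4 — checking thresholds:
  Ana: 1 of 2 neighbours < 2, below threshold.
  Cal: 3 of 5 neighbours < 5, below threshold.
  Dee: 1 of 4 neighbours < 3, below threshold.
  Jo: 1 of 3 neighbours < 2, below threshold.
  Mo: 2 of 6 neighbours ≥ 2, adopts the app.
Round 5 — checking thresholds:
  Ana: 2 of 2 neighbours ≥ 2, adopts the app.
  Cal: 4 of 5 neighbours < 5, below threshold.
  Dee: 2 of 4 neighbours < 3, below threshold.
  Jo: 2 of 3 neighbours ≥ 2, adopts the app.
Round 6 — checking thresholds:
  Cal: 4 of 5 neighbours < 5, below threshold.
  Dee: 3 of 4 neighbours ≥ 3, adopts the app.
Round 7 — checking thresholds:
  Cal: 5 of 5 neighbours ≥ 5, adopts the app.
Round 8 — no new adoptions; cascade stops.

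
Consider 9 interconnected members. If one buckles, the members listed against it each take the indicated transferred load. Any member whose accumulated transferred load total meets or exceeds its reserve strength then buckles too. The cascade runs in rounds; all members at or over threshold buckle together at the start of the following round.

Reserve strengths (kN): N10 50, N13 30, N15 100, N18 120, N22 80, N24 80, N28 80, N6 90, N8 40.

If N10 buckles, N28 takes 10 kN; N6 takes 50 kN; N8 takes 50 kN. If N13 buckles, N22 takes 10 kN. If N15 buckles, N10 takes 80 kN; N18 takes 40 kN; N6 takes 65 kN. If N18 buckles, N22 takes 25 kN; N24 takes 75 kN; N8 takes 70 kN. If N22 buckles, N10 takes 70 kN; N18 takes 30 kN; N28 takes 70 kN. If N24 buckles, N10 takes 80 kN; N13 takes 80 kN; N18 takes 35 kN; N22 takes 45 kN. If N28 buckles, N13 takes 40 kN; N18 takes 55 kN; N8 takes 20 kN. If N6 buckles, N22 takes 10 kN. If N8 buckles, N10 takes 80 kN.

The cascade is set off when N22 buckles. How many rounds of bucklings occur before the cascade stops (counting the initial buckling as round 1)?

Round 1 — N22 buckles (initial).
  N10: +70 → 70 ≥ 50
  N18: +30 → 30 < 120
  N28: +70 → 70 < 80
Round 2 — N10 buckles.
  N28: +10 → 80 ≥ 80
  N6: +50 → 50 < 90
  N8: +50 → 50 ≥ 40
Round 3 — N28, N8 buckle.
  N13: +40 → 40 ≥ 30
  N18: +55 → 85 < 120
Round 4 — N13 buckles.
No further bucklings.

4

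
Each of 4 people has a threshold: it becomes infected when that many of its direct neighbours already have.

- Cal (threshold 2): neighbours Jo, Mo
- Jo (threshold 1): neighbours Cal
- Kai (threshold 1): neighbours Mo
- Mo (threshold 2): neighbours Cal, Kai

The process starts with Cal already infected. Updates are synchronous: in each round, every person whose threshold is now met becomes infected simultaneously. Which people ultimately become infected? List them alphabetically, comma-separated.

Cal, Jo

Round 1 — Cal becomes infected (initial).
Round 2 — checking thresholds:
  Jo: 1 of 1 neighbours ≥ 1, becomes infected.
  Mo: 1 of 2 neighbours < 2, holds.
Round 3 — no new infections; cascade stops.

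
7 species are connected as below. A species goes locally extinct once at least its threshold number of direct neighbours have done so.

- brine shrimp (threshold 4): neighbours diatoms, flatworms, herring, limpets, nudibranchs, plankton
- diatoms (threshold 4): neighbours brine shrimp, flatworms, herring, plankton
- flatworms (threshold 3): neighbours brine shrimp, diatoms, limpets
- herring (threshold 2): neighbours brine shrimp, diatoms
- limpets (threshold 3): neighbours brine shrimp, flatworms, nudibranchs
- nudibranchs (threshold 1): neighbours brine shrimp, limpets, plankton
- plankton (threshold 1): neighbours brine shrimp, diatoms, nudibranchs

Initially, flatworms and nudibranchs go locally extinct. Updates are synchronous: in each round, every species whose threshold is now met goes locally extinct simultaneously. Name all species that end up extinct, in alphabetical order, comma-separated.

Round 1 — flatworms, nudibranchs go locally extinct (initial).
Round 2 — checking thresholds:
  brine shrimp: 2 of 6 neighbours < 4, holds.
  diatoms: 1 of 4 neighbours < 4, holds.
  limpets: 2 of 3 neighbours < 3, holds.
  plankton: 1 of 3 neighbours ≥ 1, goes locally extinct.
Round 3 — no new extinctions; cascade stops.

flatworms, nudibranchs, plankton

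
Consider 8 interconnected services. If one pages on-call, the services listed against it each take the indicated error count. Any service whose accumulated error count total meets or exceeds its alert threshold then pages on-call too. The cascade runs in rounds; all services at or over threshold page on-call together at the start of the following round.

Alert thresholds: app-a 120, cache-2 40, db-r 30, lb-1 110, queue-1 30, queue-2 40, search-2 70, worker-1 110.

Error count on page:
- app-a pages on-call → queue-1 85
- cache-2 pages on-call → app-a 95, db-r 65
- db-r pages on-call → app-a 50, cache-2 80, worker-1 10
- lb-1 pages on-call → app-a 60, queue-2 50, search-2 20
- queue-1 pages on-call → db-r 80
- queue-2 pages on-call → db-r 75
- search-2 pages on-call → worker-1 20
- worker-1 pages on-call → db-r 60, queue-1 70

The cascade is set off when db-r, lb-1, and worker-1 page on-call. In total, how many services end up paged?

7

Round 1 — db-r, lb-1, worker-1 page on-call (initial).
  app-a: +50+60 → 110 < 120
  cache-2: +80 → 80 ≥ 40
  queue-1: +70 → 70 ≥ 30
  queue-2: +50 → 50 ≥ 40
  search-2: +20 → 20 < 70
Round 2 — cache-2, queue-1, queue-2 page on-call.
  app-a: +95 → 205 ≥ 120
Round 3 — app-a pages on-call.
No further pages.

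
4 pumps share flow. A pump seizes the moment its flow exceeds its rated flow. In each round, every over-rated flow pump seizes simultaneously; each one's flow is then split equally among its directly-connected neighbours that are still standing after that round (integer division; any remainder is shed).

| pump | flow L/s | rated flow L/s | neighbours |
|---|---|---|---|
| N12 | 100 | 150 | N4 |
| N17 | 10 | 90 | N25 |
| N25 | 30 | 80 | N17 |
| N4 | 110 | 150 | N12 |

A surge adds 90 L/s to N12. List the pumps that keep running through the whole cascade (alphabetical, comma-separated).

N17, N25

Round 1 — N12 at 190 > 150. N12 seizes.
  N12 sheds 190 L/s to N4: 190 each.
    N4: 110+190 = 300 > 150
Round 2 — N4 seizes.
  N4 sheds 300 L/s: no online neighbours, lost.
No further seizures.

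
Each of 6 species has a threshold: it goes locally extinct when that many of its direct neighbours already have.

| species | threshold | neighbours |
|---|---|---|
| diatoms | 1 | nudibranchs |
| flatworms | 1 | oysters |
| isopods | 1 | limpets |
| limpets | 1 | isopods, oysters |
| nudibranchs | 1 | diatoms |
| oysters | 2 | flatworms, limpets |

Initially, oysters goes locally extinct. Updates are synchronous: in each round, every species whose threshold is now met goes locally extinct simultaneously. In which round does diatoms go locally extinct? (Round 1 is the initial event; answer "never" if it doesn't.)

never

Round 1 — oysters goes locally extinct (initial).
Round 2 — checking thresholds:
  flatworms: 1 of 1 neighbours ≥ 1, goes locally extinct.
  limpets: 1 of 2 neighbours ≥ 1, goes locally extinct.
Round 3 — checking thresholds:
  isopods: 1 of 1 neighbours ≥ 1, goes locally extinct.
Round 4 — no new extinctions; cascade stops.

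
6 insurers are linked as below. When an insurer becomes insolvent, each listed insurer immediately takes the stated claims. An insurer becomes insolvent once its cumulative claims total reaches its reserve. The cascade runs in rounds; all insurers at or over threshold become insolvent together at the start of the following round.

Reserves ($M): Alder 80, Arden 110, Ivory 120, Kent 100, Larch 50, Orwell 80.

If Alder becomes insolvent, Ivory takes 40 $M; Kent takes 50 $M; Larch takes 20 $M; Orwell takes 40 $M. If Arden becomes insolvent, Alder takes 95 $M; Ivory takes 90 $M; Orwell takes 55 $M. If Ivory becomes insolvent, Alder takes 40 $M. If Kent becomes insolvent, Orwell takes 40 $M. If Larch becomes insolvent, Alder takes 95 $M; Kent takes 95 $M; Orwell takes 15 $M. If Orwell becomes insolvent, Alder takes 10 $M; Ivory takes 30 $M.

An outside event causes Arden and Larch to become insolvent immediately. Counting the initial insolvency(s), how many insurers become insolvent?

Round 1 — Arden, Larch become insolvent (initial).
  Alder: +95+95 → 190 ≥ 80
  Ivory: +90 → 90 < 120
  Kent: +95 → 95 < 100
  Orwell: +55+15 → 70 < 80
Round 2 — Alder becomes insolvent.
  Ivory: +40 → 130 ≥ 120
  Kent: +50 → 145 ≥ 100
  Orwell: +40 → 110 ≥ 80
Round 3 — Ivory, Kent, Orwell become insolvent.
No further insolvencies.

6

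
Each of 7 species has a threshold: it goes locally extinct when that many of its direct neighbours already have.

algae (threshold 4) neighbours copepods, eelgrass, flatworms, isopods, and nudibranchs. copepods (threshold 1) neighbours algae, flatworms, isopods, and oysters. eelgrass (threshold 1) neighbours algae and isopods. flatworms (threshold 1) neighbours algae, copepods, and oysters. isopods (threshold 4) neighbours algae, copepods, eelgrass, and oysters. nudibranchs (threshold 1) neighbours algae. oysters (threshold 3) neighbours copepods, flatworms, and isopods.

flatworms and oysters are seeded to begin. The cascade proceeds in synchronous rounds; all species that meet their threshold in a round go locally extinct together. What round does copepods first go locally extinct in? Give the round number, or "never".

2

Round 1 — flatworms, oysters go locally extinct (initial).
Round 2 — checking thresholds:
  algae: 1 of 5 neighbours < 4, holds.
  copepods: 2 of 4 neighbours ≥ 1, goes locally extinct.
  isopods: 1 of 4 neighbours < 4, holds.
Round 3 — no new extinctions; cascade stops.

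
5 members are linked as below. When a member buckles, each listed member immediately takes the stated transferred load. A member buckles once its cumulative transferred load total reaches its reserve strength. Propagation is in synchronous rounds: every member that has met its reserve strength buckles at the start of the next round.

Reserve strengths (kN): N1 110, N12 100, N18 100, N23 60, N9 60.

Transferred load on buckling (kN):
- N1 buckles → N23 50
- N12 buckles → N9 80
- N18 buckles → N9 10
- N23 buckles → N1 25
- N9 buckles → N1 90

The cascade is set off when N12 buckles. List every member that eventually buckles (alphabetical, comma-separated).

Round 1 — N12 buckles (initial).
  N9: +80 → 80 ≥ 60
Round 2 — N9 buckles.
  N1: +90 → 90 < 110
No further bucklings.

N12, N9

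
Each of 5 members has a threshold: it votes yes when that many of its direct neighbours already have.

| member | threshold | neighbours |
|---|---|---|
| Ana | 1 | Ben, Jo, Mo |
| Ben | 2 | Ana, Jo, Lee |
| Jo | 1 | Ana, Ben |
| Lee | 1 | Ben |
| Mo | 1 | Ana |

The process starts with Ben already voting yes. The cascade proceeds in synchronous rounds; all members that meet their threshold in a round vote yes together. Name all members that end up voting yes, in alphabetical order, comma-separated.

Round 1 — Ben votes yes (initial).
Round 2 — checking thresholds:
  Ana: 1 of 3 neighbours ≥ 1, votes yes.
  Jo: 1 of 2 neighbours ≥ 1, votes yes.
  Lee: 1 of 1 neighbours ≥ 1, votes yes.
Round 3 — checking thresholds:
  Mo: 1 of 1 neighbours ≥ 1, votes yes.
Round 4 — no new yes votes; cascade stops.

Ana, Ben, Jo, Lee, Mo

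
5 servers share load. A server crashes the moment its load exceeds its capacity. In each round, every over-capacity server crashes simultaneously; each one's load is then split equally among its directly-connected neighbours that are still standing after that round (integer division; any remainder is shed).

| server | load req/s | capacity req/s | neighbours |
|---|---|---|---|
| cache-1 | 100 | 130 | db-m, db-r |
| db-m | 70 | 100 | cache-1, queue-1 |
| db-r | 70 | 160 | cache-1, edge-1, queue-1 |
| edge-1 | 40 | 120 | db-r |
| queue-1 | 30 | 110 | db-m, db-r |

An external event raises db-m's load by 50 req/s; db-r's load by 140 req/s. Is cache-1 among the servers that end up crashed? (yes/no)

yes

Round 1 — db-m at 120 > 100; db-r at 210 > 160. db-m, db-r crash.
  db-m sheds 120 req/s to cache-1, queue-1: 60 each.
    cache-1: 100+60 = 160 > 130
    queue-1: 30+60 = 90 ≤ 110
  db-r sheds 210 req/s to cache-1, edge-1, queue-1: 70 each.
    cache-1: 160+70 = 230 > 130
    edge-1: 40+70 = 110 ≤ 120
    queue-1: 90+70 = 160 > 110
Round 2 — cache-1, queue-1 crash.
  cache-1 sheds 230 req/s: no online neighbours, lost.
  queue-1 sheds 160 req/s: no online neighbours, lost.
No further crashes.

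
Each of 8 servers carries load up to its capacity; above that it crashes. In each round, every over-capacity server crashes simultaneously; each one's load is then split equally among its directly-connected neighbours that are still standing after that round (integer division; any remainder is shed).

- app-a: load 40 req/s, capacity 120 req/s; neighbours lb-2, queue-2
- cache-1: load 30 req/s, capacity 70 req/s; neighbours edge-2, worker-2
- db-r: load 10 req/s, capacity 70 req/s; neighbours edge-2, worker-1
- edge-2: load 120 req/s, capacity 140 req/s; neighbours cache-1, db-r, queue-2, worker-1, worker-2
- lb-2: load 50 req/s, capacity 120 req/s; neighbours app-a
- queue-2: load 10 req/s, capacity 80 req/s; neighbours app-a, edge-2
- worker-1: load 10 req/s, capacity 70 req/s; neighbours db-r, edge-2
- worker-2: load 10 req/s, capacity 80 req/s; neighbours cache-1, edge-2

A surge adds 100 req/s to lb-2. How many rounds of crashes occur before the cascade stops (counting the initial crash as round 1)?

5

Round 1 — lb-2 at 150 > 120. lb-2 crashes.
  lb-2 sheds 150 req/s to app-a: 150 each.
    app-a: 40+150 = 190 > 120
Round 2 — app-a crashes.
  app-a sheds 190 req/s to queue-2: 190 each.
    queue-2: 10+190 = 200 > 80
Round 3 — queue-2 crashes.
  queue-2 sheds 200 req/s to edge-2: 200 each.
    edge-2: 120+200 = 320 > 140
Round 4 — edge-2 crashes.
  edge-2 sheds 320 req/s to cache-1, db-r, worker-1, worker-2: 80 each.
    cache-1: 30+80 = 110 > 70
    db-r: 10+80 = 90 > 70
    worker-1: 10+80 = 90 > 70
    worker-2: 10+80 = 90 > 80
Round 5 — cache-1, db-r, worker-1, worker-2 crash.
  cache-1 sheds 110 req/s: no online neighbours, lost.
  db-r sheds 90 req/s: no online neighbours, lost.
  worker-1 sheds 90 req/s: no online neighbours, lost.
  worker-2 sheds 90 req/s: no online neighbours, lost.
No further crashes.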